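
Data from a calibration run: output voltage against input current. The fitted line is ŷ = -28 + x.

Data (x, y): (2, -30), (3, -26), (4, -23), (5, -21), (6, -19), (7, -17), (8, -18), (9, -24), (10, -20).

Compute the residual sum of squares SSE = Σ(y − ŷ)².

x=2: ŷ = -28 + 2 = -26; r = -30 − (-26) = -4
x=3: ŷ = -28 + 3 = -25; r = -26 − (-25) = -1
x=4: ŷ = -28 + 4 = -24; r = -23 − (-24) = 1
x=5: ŷ = -28 + 5 = -23; r = -21 − (-23) = 2
x=6: ŷ = -28 + 6 = -22; r = -19 − (-22) = 3
x=7: ŷ = -28 + 7 = -21; r = -17 − (-21) = 4
x=8: ŷ = -28 + 8 = -20; r = -18 − (-20) = 2
x=9: ŷ = -28 + 9 = -19; r = -24 − (-19) = -5
x=10: ŷ = -28 + 10 = -18; r = -20 − (-18) = -2
SSE = 16 + 1 + 1 + 4 + 9 + 16 + 4 + 25 + 4 = 80

SSE = 80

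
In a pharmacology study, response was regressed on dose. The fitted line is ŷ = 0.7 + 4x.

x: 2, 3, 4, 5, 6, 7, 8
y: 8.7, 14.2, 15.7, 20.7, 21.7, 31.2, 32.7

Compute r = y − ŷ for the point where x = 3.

ŷ = 0.7 + 4·3 = 12.7
r = 14.2 − 12.7 = 1.5

r = 1.5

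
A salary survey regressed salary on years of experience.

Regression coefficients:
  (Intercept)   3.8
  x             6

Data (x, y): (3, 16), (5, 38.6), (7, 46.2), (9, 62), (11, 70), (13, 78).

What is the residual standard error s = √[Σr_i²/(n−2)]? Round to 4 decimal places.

s = 4.7159

x=3: ŷ = 3.8 + 6·3 = 21.8; r = 16 − 21.8 = -5.8
x=5: ŷ = 3.8 + 6·5 = 33.8; r = 38.6 − 33.8 = 4.8
x=7: ŷ = 3.8 + 6·7 = 45.8; r = 46.2 − 45.8 = 0.4
x=9: ŷ = 3.8 + 6·9 = 57.8; r = 62 − 57.8 = 4.2
x=11: ŷ = 3.8 + 6·11 = 69.8; r = 70 − 69.8 = 0.2
x=13: ŷ = 3.8 + 6·13 = 81.8; r = 78 − 81.8 = -3.8
SSE = 33.64 + 23.04 + 0.16 + 17.64 + 0.04 + 14.44 = 88.96
s = √(88.96/4) = √22.24 ≈ 4.7159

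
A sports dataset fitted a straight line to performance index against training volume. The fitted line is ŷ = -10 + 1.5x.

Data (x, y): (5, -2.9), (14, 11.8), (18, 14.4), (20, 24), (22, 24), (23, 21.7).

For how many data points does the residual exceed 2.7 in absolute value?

x=5: ŷ = -10 + 1.5·5 = -2.5; e = -2.9 − (-2.5) = -0.4
x=14: ŷ = -10 + 1.5·14 = 11; e = 11.8 − 11 = 0.8
x=18: ŷ = -10 + 1.5·18 = 17; e = 14.4 − 17 = -2.6
x=20: ŷ = -10 + 1.5·20 = 20; e = 24 − 20 = 4
x=22: ŷ = -10 + 1.5·22 = 23; e = 24 − 23 = 1
x=23: ŷ = -10 + 1.5·23 = 24.5; e = 21.7 − 24.5 = -2.8
|e| > 2.7: x=20 (|e|=4), x=23 (|e|=2.8) → 2

2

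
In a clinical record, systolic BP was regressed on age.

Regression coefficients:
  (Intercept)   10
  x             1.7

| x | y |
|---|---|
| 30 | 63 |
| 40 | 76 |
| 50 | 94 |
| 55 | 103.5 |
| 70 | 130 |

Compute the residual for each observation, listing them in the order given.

x=30: ŷ = 10 + 1.7·30 = 61; e = 63 − 61 = 2
x=40: ŷ = 10 + 1.7·40 = 78; e = 76 − 78 = -2
x=50: ŷ = 10 + 1.7·50 = 95; e = 94 − 95 = -1
x=55: ŷ = 10 + 1.7·55 = 103.5; e = 103.5 − 103.5 = 0
x=70: ŷ = 10 + 1.7·70 = 129; e = 130 − 129 = 1

2, -2, -1, 0, 1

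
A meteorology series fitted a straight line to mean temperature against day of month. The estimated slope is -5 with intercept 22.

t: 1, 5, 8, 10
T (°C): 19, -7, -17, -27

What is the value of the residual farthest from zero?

r = -4

t=1: T̂ = 22 − 5·1 = 17; r = 19 − 17 = 2
t=5: T̂ = 22 − 5·5 = -3; r = -7 − (-3) = -4
t=8: T̂ = 22 − 5·8 = -18; r = -17 − (-18) = 1
t=10: T̂ = 22 − 5·10 = -28; r = -27 − (-28) = 1
Largest |r| is 4 at t = 5, residual -4.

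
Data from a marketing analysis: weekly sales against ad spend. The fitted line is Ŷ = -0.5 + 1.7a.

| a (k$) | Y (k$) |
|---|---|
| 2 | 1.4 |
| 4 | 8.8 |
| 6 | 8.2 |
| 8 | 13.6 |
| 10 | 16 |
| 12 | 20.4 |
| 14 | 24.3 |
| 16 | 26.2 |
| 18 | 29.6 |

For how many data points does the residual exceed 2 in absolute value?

1

a=2: Ŷ = -0.5 + 1.7·2 = 2.9; r = 1.4 − 2.9 = -1.5
a=4: Ŷ = -0.5 + 1.7·4 = 6.3; r = 8.8 − 6.3 = 2.5
a=6: Ŷ = -0.5 + 1.7·6 = 9.7; r = 8.2 − 9.7 = -1.5
a=8: Ŷ = -0.5 + 1.7·8 = 13.1; r = 13.6 − 13.1 = 0.5
a=10: Ŷ = -0.5 + 1.7·10 = 16.5; r = 16 − 16.5 = -0.5
a=12: Ŷ = -0.5 + 1.7·12 = 19.9; r = 20.4 − 19.9 = 0.5
a=14: Ŷ = -0.5 + 1.7·14 = 23.3; r = 24.3 − 23.3 = 1
a=16: Ŷ = -0.5 + 1.7·16 = 26.7; r = 26.2 − 26.7 = -0.5
a=18: Ŷ = -0.5 + 1.7·18 = 30.1; r = 29.6 − 30.1 = -0.5
|r| > 2: a=4 (|r|=2.5) → 1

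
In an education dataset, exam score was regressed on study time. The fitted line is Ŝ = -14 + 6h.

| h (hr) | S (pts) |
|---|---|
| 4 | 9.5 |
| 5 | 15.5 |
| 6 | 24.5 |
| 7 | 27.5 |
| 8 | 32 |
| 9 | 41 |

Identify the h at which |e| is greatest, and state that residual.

h = 6, e = 2.5

h=4: Ŝ = -14 + 6·4 = 10; e = 9.5 − 10 = -0.5
h=5: Ŝ = -14 + 6·5 = 16; e = 15.5 − 16 = -0.5
h=6: Ŝ = -14 + 6·6 = 22; e = 24.5 − 22 = 2.5
h=7: Ŝ = -14 + 6·7 = 28; e = 27.5 − 28 = -0.5
h=8: Ŝ = -14 + 6·8 = 34; e = 32 − 34 = -2
h=9: Ŝ = -14 + 6·9 = 40; e = 41 − 40 = 1
Largest |e| is 2.5 at h = 6, residual 2.5.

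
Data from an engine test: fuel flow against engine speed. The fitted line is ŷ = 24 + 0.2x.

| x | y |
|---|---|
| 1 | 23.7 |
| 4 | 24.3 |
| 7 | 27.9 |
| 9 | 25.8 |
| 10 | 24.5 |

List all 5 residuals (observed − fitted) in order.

-0.5, -0.5, 2.5, 0, -1.5

x=1: ŷ = 24 + 0.2·1 = 24.2; e = 23.7 − 24.2 = -0.5
x=4: ŷ = 24 + 0.2·4 = 24.8; e = 24.3 − 24.8 = -0.5
x=7: ŷ = 24 + 0.2·7 = 25.4; e = 27.9 − 25.4 = 2.5
x=9: ŷ = 24 + 0.2·9 = 25.8; e = 25.8 − 25.8 = 0
x=10: ŷ = 24 + 0.2·10 = 26; e = 24.5 − 26 = -1.5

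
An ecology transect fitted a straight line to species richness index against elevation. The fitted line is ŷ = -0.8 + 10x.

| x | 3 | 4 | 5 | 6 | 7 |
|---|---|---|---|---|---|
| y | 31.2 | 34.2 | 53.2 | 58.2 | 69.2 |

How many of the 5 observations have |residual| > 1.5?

x=3: ŷ = -0.8 + 10·3 = 29.2; r = 31.2 − 29.2 = 2
x=4: ŷ = -0.8 + 10·4 = 39.2; r = 34.2 − 39.2 = -5
x=5: ŷ = -0.8 + 10·5 = 49.2; r = 53.2 − 49.2 = 4
x=6: ŷ = -0.8 + 10·6 = 59.2; r = 58.2 − 59.2 = -1
x=7: ŷ = -0.8 + 10·7 = 69.2; r = 69.2 − 69.2 = 0
|r| > 1.5: x=3 (|r|=2), x=4 (|r|=5), x=5 (|r|=4) → 3

3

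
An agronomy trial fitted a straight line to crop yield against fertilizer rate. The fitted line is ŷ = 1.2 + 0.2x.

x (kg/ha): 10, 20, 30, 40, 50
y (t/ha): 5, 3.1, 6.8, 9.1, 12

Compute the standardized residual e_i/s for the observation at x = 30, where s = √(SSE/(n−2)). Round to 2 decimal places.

x=10: ŷ = 1.2 + 0.2·10 = 3.2; e = 5 − 3.2 = 1.8
x=20: ŷ = 1.2 + 0.2·20 = 5.2; e = 3.1 − 5.2 = -2.1
x=30: ŷ = 1.2 + 0.2·30 = 7.2; e = 6.8 − 7.2 = -0.4
x=40: ŷ = 1.2 + 0.2·40 = 9.2; e = 9.1 − 9.2 = -0.1
x=50: ŷ = 1.2 + 0.2·50 = 11.2; e = 12 − 11.2 = 0.8
SSE = 3.24 + 4.41 + 0.16 + 0.01 + 0.64 = 8.46
s = √(8.46/3) = 1.67929
e/s = -0.4 / 1.67929 = -0.24

-0.24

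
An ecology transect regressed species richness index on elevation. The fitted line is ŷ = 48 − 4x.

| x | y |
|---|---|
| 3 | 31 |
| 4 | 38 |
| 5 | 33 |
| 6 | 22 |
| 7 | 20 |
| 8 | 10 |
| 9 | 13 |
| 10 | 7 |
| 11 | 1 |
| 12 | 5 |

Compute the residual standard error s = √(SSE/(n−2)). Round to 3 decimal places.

s = 4.500

x=3: ŷ = 48 − 4·3 = 36; r = 31 − 36 = -5
x=4: ŷ = 48 − 4·4 = 32; r = 38 − 32 = 6
x=5: ŷ = 48 − 4·5 = 28; r = 33 − 28 = 5
x=6: ŷ = 48 − 4·6 = 24; r = 22 − 24 = -2
x=7: ŷ = 48 − 4·7 = 20; r = 20 − 20 = 0
x=8: ŷ = 48 − 4·8 = 16; r = 10 − 16 = -6
x=9: ŷ = 48 − 4·9 = 12; r = 13 − 12 = 1
x=10: ŷ = 48 − 4·10 = 8; r = 7 − 8 = -1
x=11: ŷ = 48 − 4·11 = 4; r = 1 − 4 = -3
x=12: ŷ = 48 − 4·12 = 0; r = 5 − 0 = 5
SSE = 25 + 36 + 25 + 4 + 0 + 36 + 1 + 1 + 9 + 25 = 162
s = √(162/8) = √20.25 ≈ 4.500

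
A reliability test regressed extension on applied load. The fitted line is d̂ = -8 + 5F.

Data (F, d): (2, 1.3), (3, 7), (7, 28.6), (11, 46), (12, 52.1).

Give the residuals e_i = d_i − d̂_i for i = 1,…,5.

-0.7, 0, 1.6, -1, 0.1

F=2: d̂ = -8 + 5·2 = 2; e = 1.3 − 2 = -0.7
F=3: d̂ = -8 + 5·3 = 7; e = 7 − 7 = 0
F=7: d̂ = -8 + 5·7 = 27; e = 28.6 − 27 = 1.6
F=11: d̂ = -8 + 5·11 = 47; e = 46 − 47 = -1
F=12: d̂ = -8 + 5·12 = 52; e = 52.1 − 52 = 0.1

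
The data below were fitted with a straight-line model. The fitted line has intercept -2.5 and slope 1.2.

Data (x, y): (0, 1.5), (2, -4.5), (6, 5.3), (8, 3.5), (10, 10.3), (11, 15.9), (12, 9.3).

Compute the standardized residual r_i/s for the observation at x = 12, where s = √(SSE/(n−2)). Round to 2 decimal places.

x=0: ŷ = -2.5 + 1.2·0 = -2.5; r = 1.5 − (-2.5) = 4
x=2: ŷ = -2.5 + 1.2·2 = -0.1; r = -4.5 − (-0.1) = -4.4
x=6: ŷ = -2.5 + 1.2·6 = 4.7; r = 5.3 − 4.7 = 0.6
x=8: ŷ = -2.5 + 1.2·8 = 7.1; r = 3.5 − 7.1 = -3.6
x=10: ŷ = -2.5 + 1.2·10 = 9.5; r = 10.3 − 9.5 = 0.8
x=11: ŷ = -2.5 + 1.2·11 = 10.7; r = 15.9 − 10.7 = 5.2
x=12: ŷ = -2.5 + 1.2·12 = 11.9; r = 9.3 − 11.9 = -2.6
SSE = 16 + 19.36 + 0.36 + 12.96 + 0.64 + 27.04 + 6.76 = 83.12
s = √(83.12/5) = 4.07725
r/s = -2.6 / 4.07725 = -0.64

-0.64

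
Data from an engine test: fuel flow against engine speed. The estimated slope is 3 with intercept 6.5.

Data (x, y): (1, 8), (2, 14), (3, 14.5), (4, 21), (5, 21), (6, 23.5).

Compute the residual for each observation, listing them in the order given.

-1.5, 1.5, -1, 2.5, -0.5, -1

x=1: ŷ = 6.5 + 3·1 = 9.5; e = 8 − 9.5 = -1.5
x=2: ŷ = 6.5 + 3·2 = 12.5; e = 14 − 12.5 = 1.5
x=3: ŷ = 6.5 + 3·3 = 15.5; e = 14.5 − 15.5 = -1
x=4: ŷ = 6.5 + 3·4 = 18.5; e = 21 − 18.5 = 2.5
x=5: ŷ = 6.5 + 3·5 = 21.5; e = 21 − 21.5 = -0.5
x=6: ŷ = 6.5 + 3·6 = 24.5; e = 23.5 − 24.5 = -1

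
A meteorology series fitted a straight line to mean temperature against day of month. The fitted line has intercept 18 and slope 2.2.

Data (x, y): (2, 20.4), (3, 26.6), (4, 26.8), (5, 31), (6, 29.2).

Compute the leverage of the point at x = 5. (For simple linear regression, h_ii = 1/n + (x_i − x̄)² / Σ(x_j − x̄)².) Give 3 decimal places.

h = 0.300

x̄ = (2 + 3 + 4 + 5 + 6)/5 = 4
Σ(x − x̄)² = 4 + 1 + 0 + 1 + 4 = 10
h = 1/5 + (1)²/10 = 0.2 + 0.1 = 0.300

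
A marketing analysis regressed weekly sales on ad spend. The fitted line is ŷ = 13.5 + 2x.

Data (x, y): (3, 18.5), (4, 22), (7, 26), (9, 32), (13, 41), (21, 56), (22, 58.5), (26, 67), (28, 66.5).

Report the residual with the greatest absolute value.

x=3: ŷ = 13.5 + 2·3 = 19.5; e = 18.5 − 19.5 = -1
x=4: ŷ = 13.5 + 2·4 = 21.5; e = 22 − 21.5 = 0.5
x=7: ŷ = 13.5 + 2·7 = 27.5; e = 26 − 27.5 = -1.5
x=9: ŷ = 13.5 + 2·9 = 31.5; e = 32 − 31.5 = 0.5
x=13: ŷ = 13.5 + 2·13 = 39.5; e = 41 − 39.5 = 1.5
x=21: ŷ = 13.5 + 2·21 = 55.5; e = 56 − 55.5 = 0.5
x=22: ŷ = 13.5 + 2·22 = 57.5; e = 58.5 − 57.5 = 1
x=26: ŷ = 13.5 + 2·26 = 65.5; e = 67 − 65.5 = 1.5
x=28: ŷ = 13.5 + 2·28 = 69.5; e = 66.5 − 69.5 = -3
Largest |e| is 3 at x = 28, residual -3.

e = -3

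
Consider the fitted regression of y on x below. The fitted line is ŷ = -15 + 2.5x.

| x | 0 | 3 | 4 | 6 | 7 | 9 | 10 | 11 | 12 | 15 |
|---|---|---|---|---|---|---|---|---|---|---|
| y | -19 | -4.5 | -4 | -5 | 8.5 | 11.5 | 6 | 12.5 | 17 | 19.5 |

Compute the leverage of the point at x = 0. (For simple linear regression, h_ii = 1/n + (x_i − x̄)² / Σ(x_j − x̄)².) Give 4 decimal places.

x̄ = (0 + 3 + 4 + 6 + 7 + 9 + 10 + 11 + 12 + 15)/10 = 7.7
Σ(x − x̄)² = 59.29 + 22.09 + 13.69 + 2.89 + 0.49 + 1.69 + 5.29 + 10.89 + 18.49 + 53.29 = 188.1
h = 1/10 + (-7.7)²/188.1 = 0.1 + 0.315205 = 0.4152

h = 0.4152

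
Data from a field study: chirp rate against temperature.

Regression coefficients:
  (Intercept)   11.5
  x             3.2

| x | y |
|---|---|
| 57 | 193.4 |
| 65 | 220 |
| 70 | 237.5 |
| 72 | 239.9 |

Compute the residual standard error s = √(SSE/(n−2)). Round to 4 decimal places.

x=57: ŷ = 11.5 + 3.2·57 = 193.9; r = 193.4 − 193.9 = -0.5
x=65: ŷ = 11.5 + 3.2·65 = 219.5; r = 220 − 219.5 = 0.5
x=70: ŷ = 11.5 + 3.2·70 = 235.5; r = 237.5 − 235.5 = 2
x=72: ŷ = 11.5 + 3.2·72 = 241.9; r = 239.9 − 241.9 = -2
SSE = 0.25 + 0.25 + 4 + 4 = 8.5
s = √(8.5/2) = √4.25 ≈ 2.0616

s = 2.0616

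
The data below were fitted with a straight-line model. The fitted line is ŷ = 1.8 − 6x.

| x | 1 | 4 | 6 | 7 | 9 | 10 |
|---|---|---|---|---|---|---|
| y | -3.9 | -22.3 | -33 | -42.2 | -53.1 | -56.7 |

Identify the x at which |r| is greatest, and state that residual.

x=1: ŷ = 1.8 − 6·1 = -4.2; r = -3.9 − (-4.2) = 0.3
x=4: ŷ = 1.8 − 6·4 = -22.2; r = -22.3 − (-22.2) = -0.1
x=6: ŷ = 1.8 − 6·6 = -34.2; r = -33 − (-34.2) = 1.2
x=7: ŷ = 1.8 − 6·7 = -40.2; r = -42.2 − (-40.2) = -2
x=9: ŷ = 1.8 − 6·9 = -52.2; r = -53.1 − (-52.2) = -0.9
x=10: ŷ = 1.8 − 6·10 = -58.2; r = -56.7 − (-58.2) = 1.5
Largest |r| is 2 at x = 7, residual -2.

x = 7, r = -2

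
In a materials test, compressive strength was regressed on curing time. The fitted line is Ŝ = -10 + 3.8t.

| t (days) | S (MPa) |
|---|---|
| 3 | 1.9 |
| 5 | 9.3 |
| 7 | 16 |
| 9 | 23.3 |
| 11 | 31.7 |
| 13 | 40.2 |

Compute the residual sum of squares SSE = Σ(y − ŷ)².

t=3: Ŝ = -10 + 3.8·3 = 1.4; r = 1.9 − 1.4 = 0.5
t=5: Ŝ = -10 + 3.8·5 = 9; r = 9.3 − 9 = 0.3
t=7: Ŝ = -10 + 3.8·7 = 16.6; r = 16 − 16.6 = -0.6
t=9: Ŝ = -10 + 3.8·9 = 24.2; r = 23.3 − 24.2 = -0.9
t=11: Ŝ = -10 + 3.8·11 = 31.8; r = 31.7 − 31.8 = -0.1
t=13: Ŝ = -10 + 3.8·13 = 39.4; r = 40.2 − 39.4 = 0.8
SSE = 0.25 + 0.09 + 0.36 + 0.81 + 0.01 + 0.64 = 2.16

SSE = 2.16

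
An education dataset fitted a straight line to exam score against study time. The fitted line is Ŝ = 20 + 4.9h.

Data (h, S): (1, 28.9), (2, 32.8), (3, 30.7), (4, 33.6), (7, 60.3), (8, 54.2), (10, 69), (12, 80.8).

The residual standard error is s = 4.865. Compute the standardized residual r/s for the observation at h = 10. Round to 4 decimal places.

0.0000

Ŝ = 20 + 4.9·10 = 69
r = 69 − 69 = 0
r/s = 0 / 4.865 = 0.0000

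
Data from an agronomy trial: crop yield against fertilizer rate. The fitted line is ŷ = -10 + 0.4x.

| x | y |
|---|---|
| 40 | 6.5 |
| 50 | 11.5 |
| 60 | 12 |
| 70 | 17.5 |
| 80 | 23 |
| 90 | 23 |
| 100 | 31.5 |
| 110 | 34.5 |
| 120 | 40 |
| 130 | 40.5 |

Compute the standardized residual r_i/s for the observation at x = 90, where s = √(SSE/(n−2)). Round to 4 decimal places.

x=40: ŷ = -10 + 0.4·40 = 6; r = 6.5 − 6 = 0.5
x=50: ŷ = -10 + 0.4·50 = 10; r = 11.5 − 10 = 1.5
x=60: ŷ = -10 + 0.4·60 = 14; r = 12 − 14 = -2
x=70: ŷ = -10 + 0.4·70 = 18; r = 17.5 − 18 = -0.5
x=80: ŷ = -10 + 0.4·80 = 22; r = 23 − 22 = 1
x=90: ŷ = -10 + 0.4·90 = 26; r = 23 − 26 = -3
x=100: ŷ = -10 + 0.4·100 = 30; r = 31.5 − 30 = 1.5
x=110: ŷ = -10 + 0.4·110 = 34; r = 34.5 − 34 = 0.5
x=120: ŷ = -10 + 0.4·120 = 38; r = 40 − 38 = 2
x=130: ŷ = -10 + 0.4·130 = 42; r = 40.5 − 42 = -1.5
SSE = 0.25 + 2.25 + 4 + 0.25 + 1 + 9 + 2.25 + 0.25 + 4 + 2.25 = 25.5
s = √(25.5/8) = 1.78536
r/s = -3 / 1.78536 = -1.6803

-1.6803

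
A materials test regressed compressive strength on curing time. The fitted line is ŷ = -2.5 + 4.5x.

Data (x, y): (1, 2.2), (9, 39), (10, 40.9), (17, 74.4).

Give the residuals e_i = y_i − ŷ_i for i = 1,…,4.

x=1: ŷ = -2.5 + 4.5·1 = 2; e = 2.2 − 2 = 0.2
x=9: ŷ = -2.5 + 4.5·9 = 38; e = 39 − 38 = 1
x=10: ŷ = -2.5 + 4.5·10 = 42.5; e = 40.9 − 42.5 = -1.6
x=17: ŷ = -2.5 + 4.5·17 = 74; e = 74.4 − 74 = 0.4

0.2, 1, -1.6, 0.4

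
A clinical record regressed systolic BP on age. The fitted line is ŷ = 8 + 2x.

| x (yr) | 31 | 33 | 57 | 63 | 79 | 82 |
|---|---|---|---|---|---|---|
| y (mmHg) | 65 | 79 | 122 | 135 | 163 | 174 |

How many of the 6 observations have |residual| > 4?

x=31: ŷ = 8 + 2·31 = 70; r = 65 − 70 = -5
x=33: ŷ = 8 + 2·33 = 74; r = 79 − 74 = 5
x=57: ŷ = 8 + 2·57 = 122; r = 122 − 122 = 0
x=63: ŷ = 8 + 2·63 = 134; r = 135 − 134 = 1
x=79: ŷ = 8 + 2·79 = 166; r = 163 − 166 = -3
x=82: ŷ = 8 + 2·82 = 172; r = 174 − 172 = 2
|r| > 4: x=31 (|r|=5), x=33 (|r|=5) → 2

2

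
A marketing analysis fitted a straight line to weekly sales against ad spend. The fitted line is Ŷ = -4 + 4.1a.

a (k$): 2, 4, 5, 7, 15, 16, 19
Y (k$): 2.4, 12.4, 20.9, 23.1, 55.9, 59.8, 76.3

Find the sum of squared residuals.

SSE = 36.72

a=2: Ŷ = -4 + 4.1·2 = 4.2; e = 2.4 − 4.2 = -1.8
a=4: Ŷ = -4 + 4.1·4 = 12.4; e = 12.4 − 12.4 = 0
a=5: Ŷ = -4 + 4.1·5 = 16.5; e = 20.9 − 16.5 = 4.4
a=7: Ŷ = -4 + 4.1·7 = 24.7; e = 23.1 − 24.7 = -1.6
a=15: Ŷ = -4 + 4.1·15 = 57.5; e = 55.9 − 57.5 = -1.6
a=16: Ŷ = -4 + 4.1·16 = 61.6; e = 59.8 − 61.6 = -1.8
a=19: Ŷ = -4 + 4.1·19 = 73.9; e = 76.3 − 73.9 = 2.4
SSE = 3.24 + 0 + 19.36 + 2.56 + 2.56 + 3.24 + 5.76 = 36.72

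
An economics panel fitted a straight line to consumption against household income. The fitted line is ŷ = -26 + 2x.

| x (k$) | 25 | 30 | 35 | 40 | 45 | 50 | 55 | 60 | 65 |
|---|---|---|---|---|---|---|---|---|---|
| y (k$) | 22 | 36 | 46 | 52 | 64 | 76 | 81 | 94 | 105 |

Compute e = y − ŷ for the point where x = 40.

ŷ = -26 + 2·40 = 54
e = 52 − 54 = -2

e = -2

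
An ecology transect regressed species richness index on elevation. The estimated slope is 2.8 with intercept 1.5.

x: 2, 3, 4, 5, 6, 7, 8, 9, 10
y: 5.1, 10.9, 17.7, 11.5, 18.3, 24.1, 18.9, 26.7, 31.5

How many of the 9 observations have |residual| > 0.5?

x=2: ŷ = 1.5 + 2.8·2 = 7.1; r = 5.1 − 7.1 = -2
x=3: ŷ = 1.5 + 2.8·3 = 9.9; r = 10.9 − 9.9 = 1
x=4: ŷ = 1.5 + 2.8·4 = 12.7; r = 17.7 − 12.7 = 5
x=5: ŷ = 1.5 + 2.8·5 = 15.5; r = 11.5 − 15.5 = -4
x=6: ŷ = 1.5 + 2.8·6 = 18.3; r = 18.3 − 18.3 = 0
x=7: ŷ = 1.5 + 2.8·7 = 21.1; r = 24.1 − 21.1 = 3
x=8: ŷ = 1.5 + 2.8·8 = 23.9; r = 18.9 − 23.9 = -5
x=9: ŷ = 1.5 + 2.8·9 = 26.7; r = 26.7 − 26.7 = 0
x=10: ŷ = 1.5 + 2.8·10 = 29.5; r = 31.5 − 29.5 = 2
|r| > 0.5: x=2 (|r|=2), x=3 (|r|=1), x=4 (|r|=5), x=5 (|r|=4), x=7 (|r|=3), x=8 (|r|=5), x=10 (|r|=2) → 7

7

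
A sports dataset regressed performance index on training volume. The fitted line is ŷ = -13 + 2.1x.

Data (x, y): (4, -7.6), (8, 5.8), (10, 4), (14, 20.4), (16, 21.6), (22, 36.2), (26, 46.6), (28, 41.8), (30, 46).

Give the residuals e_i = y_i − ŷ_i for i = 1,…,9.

x=4: ŷ = -13 + 2.1·4 = -4.6; e = -7.6 − (-4.6) = -3
x=8: ŷ = -13 + 2.1·8 = 3.8; e = 5.8 − 3.8 = 2
x=10: ŷ = -13 + 2.1·10 = 8; e = 4 − 8 = -4
x=14: ŷ = -13 + 2.1·14 = 16.4; e = 20.4 − 16.4 = 4
x=16: ŷ = -13 + 2.1·16 = 20.6; e = 21.6 − 20.6 = 1
x=22: ŷ = -13 + 2.1·22 = 33.2; e = 36.2 − 33.2 = 3
x=26: ŷ = -13 + 2.1·26 = 41.6; e = 46.6 − 41.6 = 5
x=28: ŷ = -13 + 2.1·28 = 45.8; e = 41.8 − 45.8 = -4
x=30: ŷ = -13 + 2.1·30 = 50; e = 46 − 50 = -4

-3, 2, -4, 4, 1, 3, 5, -4, -4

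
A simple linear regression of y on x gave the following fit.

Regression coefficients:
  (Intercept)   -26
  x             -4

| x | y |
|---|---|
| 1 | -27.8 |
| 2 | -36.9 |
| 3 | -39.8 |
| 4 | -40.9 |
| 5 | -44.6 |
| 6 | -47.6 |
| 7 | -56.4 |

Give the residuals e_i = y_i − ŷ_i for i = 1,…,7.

x=1: ŷ = -26 − 4·1 = -30; e = -27.8 − (-30) = 2.2
x=2: ŷ = -26 − 4·2 = -34; e = -36.9 − (-34) = -2.9
x=3: ŷ = -26 − 4·3 = -38; e = -39.8 − (-38) = -1.8
x=4: ŷ = -26 − 4·4 = -42; e = -40.9 − (-42) = 1.1
x=5: ŷ = -26 − 4·5 = -46; e = -44.6 − (-46) = 1.4
x=6: ŷ = -26 − 4·6 = -50; e = -47.6 − (-50) = 2.4
x=7: ŷ = -26 − 4·7 = -54; e = -56.4 − (-54) = -2.4

2.2, -2.9, -1.8, 1.1, 1.4, 2.4, -2.4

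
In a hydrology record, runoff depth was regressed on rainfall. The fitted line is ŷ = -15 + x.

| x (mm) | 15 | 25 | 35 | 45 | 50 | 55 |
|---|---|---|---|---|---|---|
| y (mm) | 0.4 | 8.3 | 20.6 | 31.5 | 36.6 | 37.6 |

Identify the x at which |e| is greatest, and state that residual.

x = 55, e = -2.4

x=15: ŷ = -15 + 15 = 0; e = 0.4 − 0 = 0.4
x=25: ŷ = -15 + 25 = 10; e = 8.3 − 10 = -1.7
x=35: ŷ = -15 + 35 = 20; e = 20.6 − 20 = 0.6
x=45: ŷ = -15 + 45 = 30; e = 31.5 − 30 = 1.5
x=50: ŷ = -15 + 50 = 35; e = 36.6 − 35 = 1.6
x=55: ŷ = -15 + 55 = 40; e = 37.6 − 40 = -2.4
Largest |e| is 2.4 at x = 55, residual -2.4.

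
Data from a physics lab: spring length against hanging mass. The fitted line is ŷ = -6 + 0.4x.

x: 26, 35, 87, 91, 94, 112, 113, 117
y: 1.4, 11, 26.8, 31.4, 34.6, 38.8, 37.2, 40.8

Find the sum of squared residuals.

x=26: ŷ = -6 + 0.4·26 = 4.4; r = 1.4 − 4.4 = -3
x=35: ŷ = -6 + 0.4·35 = 8; r = 11 − 8 = 3
x=87: ŷ = -6 + 0.4·87 = 28.8; r = 26.8 − 28.8 = -2
x=91: ŷ = -6 + 0.4·91 = 30.4; r = 31.4 − 30.4 = 1
x=94: ŷ = -6 + 0.4·94 = 31.6; r = 34.6 − 31.6 = 3
x=112: ŷ = -6 + 0.4·112 = 38.8; r = 38.8 − 38.8 = 0
x=113: ŷ = -6 + 0.4·113 = 39.2; r = 37.2 − 39.2 = -2
x=117: ŷ = -6 + 0.4·117 = 40.8; r = 40.8 − 40.8 = 0
SSE = 9 + 9 + 4 + 1 + 9 + 0 + 4 + 0 = 36

SSE = 36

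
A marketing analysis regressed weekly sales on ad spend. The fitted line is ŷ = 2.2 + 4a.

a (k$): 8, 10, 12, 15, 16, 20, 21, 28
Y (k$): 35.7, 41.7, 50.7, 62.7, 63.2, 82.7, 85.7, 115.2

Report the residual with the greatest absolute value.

a=8: ŷ = 2.2 + 4·8 = 34.2; e = 35.7 − 34.2 = 1.5
a=10: ŷ = 2.2 + 4·10 = 42.2; e = 41.7 − 42.2 = -0.5
a=12: ŷ = 2.2 + 4·12 = 50.2; e = 50.7 − 50.2 = 0.5
a=15: ŷ = 2.2 + 4·15 = 62.2; e = 62.7 − 62.2 = 0.5
a=16: ŷ = 2.2 + 4·16 = 66.2; e = 63.2 − 66.2 = -3
a=20: ŷ = 2.2 + 4·20 = 82.2; e = 82.7 − 82.2 = 0.5
a=21: ŷ = 2.2 + 4·21 = 86.2; e = 85.7 − 86.2 = -0.5
a=28: ŷ = 2.2 + 4·28 = 114.2; e = 115.2 − 114.2 = 1
Largest |e| is 3 at a = 16, residual -3.

e = -3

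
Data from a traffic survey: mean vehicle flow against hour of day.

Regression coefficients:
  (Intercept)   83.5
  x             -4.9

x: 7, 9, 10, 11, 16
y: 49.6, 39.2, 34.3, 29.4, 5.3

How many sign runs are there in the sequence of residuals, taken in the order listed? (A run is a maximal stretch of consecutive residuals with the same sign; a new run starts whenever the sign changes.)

3 runs

x=7: ŷ = 83.5 − 4.9·7 = 49.2; r = 49.6 − 49.2 = 0.4
x=9: ŷ = 83.5 − 4.9·9 = 39.4; r = 39.2 − 39.4 = -0.2
x=10: ŷ = 83.5 − 4.9·10 = 34.5; r = 34.3 − 34.5 = -0.2
x=11: ŷ = 83.5 − 4.9·11 = 29.6; r = 29.4 − 29.6 = -0.2
x=16: ŷ = 83.5 − 4.9·16 = 5.1; r = 5.3 − 5.1 = 0.2
Signs: + − − − +
Runs: +×1, −×3, +×1 → 3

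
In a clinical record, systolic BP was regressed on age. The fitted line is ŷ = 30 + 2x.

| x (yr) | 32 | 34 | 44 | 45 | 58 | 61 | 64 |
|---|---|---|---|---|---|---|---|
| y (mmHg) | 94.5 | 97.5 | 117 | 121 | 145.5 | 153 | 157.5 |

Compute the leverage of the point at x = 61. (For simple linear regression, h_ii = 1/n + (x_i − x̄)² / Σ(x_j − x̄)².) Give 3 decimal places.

x̄ = (32 + 34 + 44 + 45 + 58 + 61 + 64)/7 = 48.2857
Σ(x − x̄)² = 265.224 + 204.082 + 18.3673 + 10.7959 + 94.3673 + 161.653 + 246.939 = 1001.43
h = 1/7 + (12.7143)²/1001.43 = 0.142857 + 0.161422 = 0.304

h = 0.304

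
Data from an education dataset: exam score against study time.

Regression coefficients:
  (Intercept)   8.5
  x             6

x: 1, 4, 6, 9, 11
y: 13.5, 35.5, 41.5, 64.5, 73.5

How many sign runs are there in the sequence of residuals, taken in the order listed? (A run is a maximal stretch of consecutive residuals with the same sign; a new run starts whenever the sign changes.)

x=1: ŷ = 8.5 + 6·1 = 14.5; e = 13.5 − 14.5 = -1
x=4: ŷ = 8.5 + 6·4 = 32.5; e = 35.5 − 32.5 = 3
x=6: ŷ = 8.5 + 6·6 = 44.5; e = 41.5 − 44.5 = -3
x=9: ŷ = 8.5 + 6·9 = 62.5; e = 64.5 − 62.5 = 2
x=11: ŷ = 8.5 + 6·11 = 74.5; e = 73.5 − 74.5 = -1
Signs: − + − + −
Runs: −×1, +×1, −×1, +×1, −×1 → 5

5 runs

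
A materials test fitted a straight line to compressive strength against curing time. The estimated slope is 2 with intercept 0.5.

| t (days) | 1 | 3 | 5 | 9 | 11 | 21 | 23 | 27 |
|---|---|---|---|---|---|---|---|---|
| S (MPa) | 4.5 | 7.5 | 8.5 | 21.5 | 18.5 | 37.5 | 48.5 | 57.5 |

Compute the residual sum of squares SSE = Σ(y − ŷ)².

SSE = 72

t=1: Ŝ = 0.5 + 2·1 = 2.5; r = 4.5 − 2.5 = 2
t=3: Ŝ = 0.5 + 2·3 = 6.5; r = 7.5 − 6.5 = 1
t=5: Ŝ = 0.5 + 2·5 = 10.5; r = 8.5 − 10.5 = -2
t=9: Ŝ = 0.5 + 2·9 = 18.5; r = 21.5 − 18.5 = 3
t=11: Ŝ = 0.5 + 2·11 = 22.5; r = 18.5 − 22.5 = -4
t=21: Ŝ = 0.5 + 2·21 = 42.5; r = 37.5 − 42.5 = -5
t=23: Ŝ = 0.5 + 2·23 = 46.5; r = 48.5 − 46.5 = 2
t=27: Ŝ = 0.5 + 2·27 = 54.5; r = 57.5 − 54.5 = 3
SSE = 4 + 1 + 4 + 9 + 16 + 25 + 4 + 9 = 72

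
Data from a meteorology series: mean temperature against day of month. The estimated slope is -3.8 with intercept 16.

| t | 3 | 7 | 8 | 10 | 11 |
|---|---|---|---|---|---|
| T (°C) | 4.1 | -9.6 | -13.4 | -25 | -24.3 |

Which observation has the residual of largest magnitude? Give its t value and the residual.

t=3: T̂ = 16 − 3.8·3 = 4.6; e = 4.1 − 4.6 = -0.5
t=7: T̂ = 16 − 3.8·7 = -10.6; e = -9.6 − (-10.6) = 1
t=8: T̂ = 16 − 3.8·8 = -14.4; e = -13.4 − (-14.4) = 1
t=10: T̂ = 16 − 3.8·10 = -22; e = -25 − (-22) = -3
t=11: T̂ = 16 − 3.8·11 = -25.8; e = -24.3 − (-25.8) = 1.5
Largest |e| is 3 at t = 10, residual -3.

t = 10, e = -3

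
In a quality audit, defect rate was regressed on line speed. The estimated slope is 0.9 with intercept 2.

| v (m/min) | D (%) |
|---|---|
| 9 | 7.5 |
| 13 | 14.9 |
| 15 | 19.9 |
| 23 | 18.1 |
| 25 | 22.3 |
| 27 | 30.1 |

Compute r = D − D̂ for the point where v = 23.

D̂ = 2 + 0.9·23 = 22.7
r = 18.1 − 22.7 = -4.6

r = -4.6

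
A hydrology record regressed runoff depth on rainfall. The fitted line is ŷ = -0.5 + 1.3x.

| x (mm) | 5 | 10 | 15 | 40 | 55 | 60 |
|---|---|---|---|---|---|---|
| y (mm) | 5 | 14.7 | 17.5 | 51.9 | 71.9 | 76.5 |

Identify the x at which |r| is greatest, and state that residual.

x = 10, r = 2.2

x=5: ŷ = -0.5 + 1.3·5 = 6; r = 5 − 6 = -1
x=10: ŷ = -0.5 + 1.3·10 = 12.5; r = 14.7 − 12.5 = 2.2
x=15: ŷ = -0.5 + 1.3·15 = 19; r = 17.5 − 19 = -1.5
x=40: ŷ = -0.5 + 1.3·40 = 51.5; r = 51.9 − 51.5 = 0.4
x=55: ŷ = -0.5 + 1.3·55 = 71; r = 71.9 − 71 = 0.9
x=60: ŷ = -0.5 + 1.3·60 = 77.5; r = 76.5 − 77.5 = -1
Largest |r| is 2.2 at x = 10, residual 2.2.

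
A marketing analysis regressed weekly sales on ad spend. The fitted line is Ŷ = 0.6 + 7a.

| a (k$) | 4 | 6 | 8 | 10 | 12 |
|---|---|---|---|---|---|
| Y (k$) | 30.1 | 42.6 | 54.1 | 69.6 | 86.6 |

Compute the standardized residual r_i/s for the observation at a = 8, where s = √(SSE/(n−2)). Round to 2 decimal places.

-1.18

a=4: Ŷ = 0.6 + 7·4 = 28.6; r = 30.1 − 28.6 = 1.5
a=6: Ŷ = 0.6 + 7·6 = 42.6; r = 42.6 − 42.6 = 0
a=8: Ŷ = 0.6 + 7·8 = 56.6; r = 54.1 − 56.6 = -2.5
a=10: Ŷ = 0.6 + 7·10 = 70.6; r = 69.6 − 70.6 = -1
a=12: Ŷ = 0.6 + 7·12 = 84.6; r = 86.6 − 84.6 = 2
SSE = 2.25 + 0 + 6.25 + 1 + 4 = 13.5
s = √(13.5/3) = 2.12132
r/s = -2.5 / 2.12132 = -1.18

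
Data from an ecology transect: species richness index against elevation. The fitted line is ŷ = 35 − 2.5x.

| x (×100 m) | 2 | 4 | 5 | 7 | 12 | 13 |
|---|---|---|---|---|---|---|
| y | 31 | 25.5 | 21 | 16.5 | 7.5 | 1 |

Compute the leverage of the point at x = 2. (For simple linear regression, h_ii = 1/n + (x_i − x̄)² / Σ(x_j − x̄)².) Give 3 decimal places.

x̄ = (2 + 4 + 5 + 7 + 12 + 13)/6 = 7.16667
Σ(x − x̄)² = 26.6944 + 10.0278 + 4.69444 + 0.0277778 + 23.3611 + 34.0278 = 98.8333
h = 1/6 + (-5.16667)²/98.8333 = 0.166667 + 0.270096 = 0.437

h = 0.437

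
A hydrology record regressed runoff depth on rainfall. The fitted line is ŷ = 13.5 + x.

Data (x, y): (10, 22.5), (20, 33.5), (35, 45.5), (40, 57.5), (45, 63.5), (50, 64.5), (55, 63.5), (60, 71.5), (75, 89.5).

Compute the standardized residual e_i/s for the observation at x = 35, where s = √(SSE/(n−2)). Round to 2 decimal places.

x=10: ŷ = 13.5 + 10 = 23.5; e = 22.5 − 23.5 = -1
x=20: ŷ = 13.5 + 20 = 33.5; e = 33.5 − 33.5 = 0
x=35: ŷ = 13.5 + 35 = 48.5; e = 45.5 − 48.5 = -3
x=40: ŷ = 13.5 + 40 = 53.5; e = 57.5 − 53.5 = 4
x=45: ŷ = 13.5 + 45 = 58.5; e = 63.5 − 58.5 = 5
x=50: ŷ = 13.5 + 50 = 63.5; e = 64.5 − 63.5 = 1
x=55: ŷ = 13.5 + 55 = 68.5; e = 63.5 − 68.5 = -5
x=60: ŷ = 13.5 + 60 = 73.5; e = 71.5 − 73.5 = -2
x=75: ŷ = 13.5 + 75 = 88.5; e = 89.5 − 88.5 = 1
SSE = 1 + 0 + 9 + 16 + 25 + 1 + 25 + 4 + 1 = 82
s = √(82/7) = 3.42261
e/s = -3 / 3.42261 = -0.88

-0.88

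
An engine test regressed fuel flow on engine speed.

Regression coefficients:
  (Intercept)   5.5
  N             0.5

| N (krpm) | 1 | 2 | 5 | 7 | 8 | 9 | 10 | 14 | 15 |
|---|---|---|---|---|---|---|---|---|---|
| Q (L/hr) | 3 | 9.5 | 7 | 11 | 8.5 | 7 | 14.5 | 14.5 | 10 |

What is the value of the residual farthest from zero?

N=1: ŷ = 5.5 + 0.5·1 = 6; r = 3 − 6 = -3
N=2: ŷ = 5.5 + 0.5·2 = 6.5; r = 9.5 − 6.5 = 3
N=5: ŷ = 5.5 + 0.5·5 = 8; r = 7 − 8 = -1
N=7: ŷ = 5.5 + 0.5·7 = 9; r = 11 − 9 = 2
N=8: ŷ = 5.5 + 0.5·8 = 9.5; r = 8.5 − 9.5 = -1
N=9: ŷ = 5.5 + 0.5·9 = 10; r = 7 − 10 = -3
N=10: ŷ = 5.5 + 0.5·10 = 10.5; r = 14.5 − 10.5 = 4
N=14: ŷ = 5.5 + 0.5·14 = 12.5; r = 14.5 − 12.5 = 2
N=15: ŷ = 5.5 + 0.5·15 = 13; r = 10 − 13 = -3
Largest |r| is 4 at N = 10, residual 4.

r = 4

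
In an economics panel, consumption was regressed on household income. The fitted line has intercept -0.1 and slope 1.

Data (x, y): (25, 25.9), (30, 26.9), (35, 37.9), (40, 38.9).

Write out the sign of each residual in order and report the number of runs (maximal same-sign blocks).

4 runs

x=25: ŷ = -0.1 + 25 = 24.9; r = 25.9 − 24.9 = 1
x=30: ŷ = -0.1 + 30 = 29.9; r = 26.9 − 29.9 = -3
x=35: ŷ = -0.1 + 35 = 34.9; r = 37.9 − 34.9 = 3
x=40: ŷ = -0.1 + 40 = 39.9; r = 38.9 − 39.9 = -1
Signs: + − + −
Runs: +×1, −×1, +×1, −×1 → 4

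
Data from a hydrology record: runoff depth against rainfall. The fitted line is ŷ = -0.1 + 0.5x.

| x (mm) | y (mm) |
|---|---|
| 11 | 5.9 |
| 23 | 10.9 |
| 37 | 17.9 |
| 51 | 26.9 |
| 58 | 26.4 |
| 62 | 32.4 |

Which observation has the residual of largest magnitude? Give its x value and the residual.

x = 58, r = -2.5

x=11: ŷ = -0.1 + 0.5·11 = 5.4; r = 5.9 − 5.4 = 0.5
x=23: ŷ = -0.1 + 0.5·23 = 11.4; r = 10.9 − 11.4 = -0.5
x=37: ŷ = -0.1 + 0.5·37 = 18.4; r = 17.9 − 18.4 = -0.5
x=51: ŷ = -0.1 + 0.5·51 = 25.4; r = 26.9 − 25.4 = 1.5
x=58: ŷ = -0.1 + 0.5·58 = 28.9; r = 26.4 − 28.9 = -2.5
x=62: ŷ = -0.1 + 0.5·62 = 30.9; r = 32.4 − 30.9 = 1.5
Largest |r| is 2.5 at x = 58, residual -2.5.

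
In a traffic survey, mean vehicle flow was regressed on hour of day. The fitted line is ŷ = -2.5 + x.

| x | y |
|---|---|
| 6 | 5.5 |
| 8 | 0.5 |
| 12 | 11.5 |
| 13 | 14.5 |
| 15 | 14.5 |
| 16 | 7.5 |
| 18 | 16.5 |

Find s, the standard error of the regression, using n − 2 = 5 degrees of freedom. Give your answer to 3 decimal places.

s = 4.243

x=6: ŷ = -2.5 + 6 = 3.5; r = 5.5 − 3.5 = 2
x=8: ŷ = -2.5 + 8 = 5.5; r = 0.5 − 5.5 = -5
x=12: ŷ = -2.5 + 12 = 9.5; r = 11.5 − 9.5 = 2
x=13: ŷ = -2.5 + 13 = 10.5; r = 14.5 − 10.5 = 4
x=15: ŷ = -2.5 + 15 = 12.5; r = 14.5 − 12.5 = 2
x=16: ŷ = -2.5 + 16 = 13.5; r = 7.5 − 13.5 = -6
x=18: ŷ = -2.5 + 18 = 15.5; r = 16.5 − 15.5 = 1
SSE = 4 + 25 + 4 + 16 + 4 + 36 + 1 = 90
s = √(90/5) = √18 ≈ 4.243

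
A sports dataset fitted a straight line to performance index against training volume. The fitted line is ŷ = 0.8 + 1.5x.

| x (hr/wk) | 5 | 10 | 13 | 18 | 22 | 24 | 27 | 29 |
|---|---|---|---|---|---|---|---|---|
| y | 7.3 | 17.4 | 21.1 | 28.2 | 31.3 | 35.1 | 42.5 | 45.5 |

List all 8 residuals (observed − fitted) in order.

x=5: ŷ = 0.8 + 1.5·5 = 8.3; e = 7.3 − 8.3 = -1
x=10: ŷ = 0.8 + 1.5·10 = 15.8; e = 17.4 − 15.8 = 1.6
x=13: ŷ = 0.8 + 1.5·13 = 20.3; e = 21.1 − 20.3 = 0.8
x=18: ŷ = 0.8 + 1.5·18 = 27.8; e = 28.2 − 27.8 = 0.4
x=22: ŷ = 0.8 + 1.5·22 = 33.8; e = 31.3 − 33.8 = -2.5
x=24: ŷ = 0.8 + 1.5·24 = 36.8; e = 35.1 − 36.8 = -1.7
x=27: ŷ = 0.8 + 1.5·27 = 41.3; e = 42.5 − 41.3 = 1.2
x=29: ŷ = 0.8 + 1.5·29 = 44.3; e = 45.5 − 44.3 = 1.2

-1, 1.6, 0.8, 0.4, -2.5, -1.7, 1.2, 1.2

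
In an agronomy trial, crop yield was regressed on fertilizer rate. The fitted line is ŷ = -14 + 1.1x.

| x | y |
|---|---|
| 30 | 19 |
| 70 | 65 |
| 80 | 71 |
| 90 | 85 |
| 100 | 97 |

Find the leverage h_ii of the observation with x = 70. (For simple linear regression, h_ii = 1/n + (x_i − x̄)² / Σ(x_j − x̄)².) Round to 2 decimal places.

h = 0.21

x̄ = (30 + 70 + 80 + 90 + 100)/5 = 74
Σ(x − x̄)² = 1936 + 16 + 36 + 256 + 676 = 2920
h = 1/5 + (-4)²/2920 = 0.2 + 0.00547945 = 0.21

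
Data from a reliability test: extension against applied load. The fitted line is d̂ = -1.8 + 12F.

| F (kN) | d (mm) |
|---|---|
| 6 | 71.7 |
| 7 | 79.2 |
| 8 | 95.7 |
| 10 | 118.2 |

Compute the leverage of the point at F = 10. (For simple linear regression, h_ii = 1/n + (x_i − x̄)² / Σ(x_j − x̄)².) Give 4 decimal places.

F̄ = (6 + 7 + 8 + 10)/4 = 7.75
Σ(F − F̄)² = 3.0625 + 0.5625 + 0.0625 + 5.0625 = 8.75
h = 1/4 + (2.25)²/8.75 = 0.25 + 0.578571 = 0.8286

h = 0.8286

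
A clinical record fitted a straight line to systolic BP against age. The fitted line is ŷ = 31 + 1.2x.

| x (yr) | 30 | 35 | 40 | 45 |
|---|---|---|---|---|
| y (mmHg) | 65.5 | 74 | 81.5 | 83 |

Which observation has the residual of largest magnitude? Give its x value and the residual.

x=30: ŷ = 31 + 1.2·30 = 67; r = 65.5 − 67 = -1.5
x=35: ŷ = 31 + 1.2·35 = 73; r = 74 − 73 = 1
x=40: ŷ = 31 + 1.2·40 = 79; r = 81.5 − 79 = 2.5
x=45: ŷ = 31 + 1.2·45 = 85; r = 83 − 85 = -2
Largest |r| is 2.5 at x = 40, residual 2.5.

x = 40, r = 2.5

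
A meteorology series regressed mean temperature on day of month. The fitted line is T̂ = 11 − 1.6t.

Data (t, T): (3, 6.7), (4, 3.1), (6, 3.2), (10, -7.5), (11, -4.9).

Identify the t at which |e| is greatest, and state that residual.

t=3: T̂ = 11 − 1.6·3 = 6.2; e = 6.7 − 6.2 = 0.5
t=4: T̂ = 11 − 1.6·4 = 4.6; e = 3.1 − 4.6 = -1.5
t=6: T̂ = 11 − 1.6·6 = 1.4; e = 3.2 − 1.4 = 1.8
t=10: T̂ = 11 − 1.6·10 = -5; e = -7.5 − (-5) = -2.5
t=11: T̂ = 11 − 1.6·11 = -6.6; e = -4.9 − (-6.6) = 1.7
Largest |e| is 2.5 at t = 10, residual -2.5.

t = 10, e = -2.5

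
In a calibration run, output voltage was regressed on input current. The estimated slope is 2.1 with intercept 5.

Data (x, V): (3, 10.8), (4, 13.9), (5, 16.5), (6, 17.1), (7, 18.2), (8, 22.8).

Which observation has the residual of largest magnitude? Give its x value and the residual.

x = 7, e = -1.5

x=3: ŷ = 5 + 2.1·3 = 11.3; e = 10.8 − 11.3 = -0.5
x=4: ŷ = 5 + 2.1·4 = 13.4; e = 13.9 − 13.4 = 0.5
x=5: ŷ = 5 + 2.1·5 = 15.5; e = 16.5 − 15.5 = 1
x=6: ŷ = 5 + 2.1·6 = 17.6; e = 17.1 − 17.6 = -0.5
x=7: ŷ = 5 + 2.1·7 = 19.7; e = 18.2 − 19.7 = -1.5
x=8: ŷ = 5 + 2.1·8 = 21.8; e = 22.8 − 21.8 = 1
Largest |e| is 1.5 at x = 7, residual -1.5.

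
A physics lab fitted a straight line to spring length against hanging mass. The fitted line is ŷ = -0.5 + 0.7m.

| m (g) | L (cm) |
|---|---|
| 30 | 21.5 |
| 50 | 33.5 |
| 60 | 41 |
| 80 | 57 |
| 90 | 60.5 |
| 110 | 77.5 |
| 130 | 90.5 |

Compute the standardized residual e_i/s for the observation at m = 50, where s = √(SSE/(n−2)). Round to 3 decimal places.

-0.725

m=30: ŷ = -0.5 + 0.7·30 = 20.5; e = 21.5 − 20.5 = 1
m=50: ŷ = -0.5 + 0.7·50 = 34.5; e = 33.5 − 34.5 = -1
m=60: ŷ = -0.5 + 0.7·60 = 41.5; e = 41 − 41.5 = -0.5
m=80: ŷ = -0.5 + 0.7·80 = 55.5; e = 57 − 55.5 = 1.5
m=90: ŷ = -0.5 + 0.7·90 = 62.5; e = 60.5 − 62.5 = -2
m=110: ŷ = -0.5 + 0.7·110 = 76.5; e = 77.5 − 76.5 = 1
m=130: ŷ = -0.5 + 0.7·130 = 90.5; e = 90.5 − 90.5 = 0
SSE = 1 + 1 + 0.25 + 2.25 + 4 + 1 + 0 = 9.5
s = √(9.5/5) = 1.3784
e/s = -1 / 1.3784 = -0.725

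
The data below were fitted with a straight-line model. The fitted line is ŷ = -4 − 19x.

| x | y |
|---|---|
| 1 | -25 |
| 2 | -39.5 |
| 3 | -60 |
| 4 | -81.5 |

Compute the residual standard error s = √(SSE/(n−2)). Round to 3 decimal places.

x=1: ŷ = -4 − 19·1 = -23; e = -25 − (-23) = -2
x=2: ŷ = -4 − 19·2 = -42; e = -39.5 − (-42) = 2.5
x=3: ŷ = -4 − 19·3 = -61; e = -60 − (-61) = 1
x=4: ŷ = -4 − 19·4 = -80; e = -81.5 − (-80) = -1.5
SSE = 4 + 6.25 + 1 + 2.25 = 13.5
s = √(13.5/2) = √6.75 ≈ 2.598

s = 2.598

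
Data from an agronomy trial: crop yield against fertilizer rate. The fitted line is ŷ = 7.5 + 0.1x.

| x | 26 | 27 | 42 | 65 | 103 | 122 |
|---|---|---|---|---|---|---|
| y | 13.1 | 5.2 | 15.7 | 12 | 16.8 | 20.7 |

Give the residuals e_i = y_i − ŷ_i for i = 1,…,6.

x=26: ŷ = 7.5 + 0.1·26 = 10.1; e = 13.1 − 10.1 = 3
x=27: ŷ = 7.5 + 0.1·27 = 10.2; e = 5.2 − 10.2 = -5
x=42: ŷ = 7.5 + 0.1·42 = 11.7; e = 15.7 − 11.7 = 4
x=65: ŷ = 7.5 + 0.1·65 = 14; e = 12 − 14 = -2
x=103: ŷ = 7.5 + 0.1·103 = 17.8; e = 16.8 − 17.8 = -1
x=122: ŷ = 7.5 + 0.1·122 = 19.7; e = 20.7 − 19.7 = 1

3, -5, 4, -2, -1, 1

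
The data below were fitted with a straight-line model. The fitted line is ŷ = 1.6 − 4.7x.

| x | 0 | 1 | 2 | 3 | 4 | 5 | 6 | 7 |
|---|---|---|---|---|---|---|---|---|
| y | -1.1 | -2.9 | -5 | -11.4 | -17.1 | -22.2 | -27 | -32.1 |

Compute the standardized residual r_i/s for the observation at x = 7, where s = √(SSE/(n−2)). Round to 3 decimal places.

-0.471

x=0: ŷ = 1.6 − 4.7·0 = 1.6; r = -1.1 − 1.6 = -2.7
x=1: ŷ = 1.6 − 4.7·1 = -3.1; r = -2.9 − (-3.1) = 0.2
x=2: ŷ = 1.6 − 4.7·2 = -7.8; r = -5 − (-7.8) = 2.8
x=3: ŷ = 1.6 − 4.7·3 = -12.5; r = -11.4 − (-12.5) = 1.1
x=4: ŷ = 1.6 − 4.7·4 = -17.2; r = -17.1 − (-17.2) = 0.1
x=5: ŷ = 1.6 − 4.7·5 = -21.9; r = -22.2 − (-21.9) = -0.3
x=6: ŷ = 1.6 − 4.7·6 = -26.6; r = -27 − (-26.6) = -0.4
x=7: ŷ = 1.6 − 4.7·7 = -31.3; r = -32.1 − (-31.3) = -0.8
SSE = 7.29 + 0.04 + 7.84 + 1.21 + 0.01 + 0.09 + 0.16 + 0.64 = 17.28
s = √(17.28/6) = 1.69706
r/s = -0.8 / 1.69706 = -0.471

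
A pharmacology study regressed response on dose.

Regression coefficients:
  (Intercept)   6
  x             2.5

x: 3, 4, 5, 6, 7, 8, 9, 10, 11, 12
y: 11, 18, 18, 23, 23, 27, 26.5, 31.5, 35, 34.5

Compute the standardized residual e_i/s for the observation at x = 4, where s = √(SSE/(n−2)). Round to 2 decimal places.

1.14

x=3: ŷ = 6 + 2.5·3 = 13.5; e = 11 − 13.5 = -2.5
x=4: ŷ = 6 + 2.5·4 = 16; e = 18 − 16 = 2
x=5: ŷ = 6 + 2.5·5 = 18.5; e = 18 − 18.5 = -0.5
x=6: ŷ = 6 + 2.5·6 = 21; e = 23 − 21 = 2
x=7: ŷ = 6 + 2.5·7 = 23.5; e = 23 − 23.5 = -0.5
x=8: ŷ = 6 + 2.5·8 = 26; e = 27 − 26 = 1
x=9: ŷ = 6 + 2.5·9 = 28.5; e = 26.5 − 28.5 = -2
x=10: ŷ = 6 + 2.5·10 = 31; e = 31.5 − 31 = 0.5
x=11: ŷ = 6 + 2.5·11 = 33.5; e = 35 − 33.5 = 1.5
x=12: ŷ = 6 + 2.5·12 = 36; e = 34.5 − 36 = -1.5
SSE = 6.25 + 4 + 0.25 + 4 + 0.25 + 1 + 4 + 0.25 + 2.25 + 2.25 = 24.5
s = √(24.5/8) = 1.75
e/s = 2 / 1.75 = 1.14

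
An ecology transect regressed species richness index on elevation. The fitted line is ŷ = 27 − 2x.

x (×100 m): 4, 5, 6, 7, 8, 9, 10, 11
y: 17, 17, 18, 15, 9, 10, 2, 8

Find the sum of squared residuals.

SSE = 56

x=4: ŷ = 27 − 2·4 = 19; r = 17 − 19 = -2
x=5: ŷ = 27 − 2·5 = 17; r = 17 − 17 = 0
x=6: ŷ = 27 − 2·6 = 15; r = 18 − 15 = 3
x=7: ŷ = 27 − 2·7 = 13; r = 15 − 13 = 2
x=8: ŷ = 27 − 2·8 = 11; r = 9 − 11 = -2
x=9: ŷ = 27 − 2·9 = 9; r = 10 − 9 = 1
x=10: ŷ = 27 − 2·10 = 7; r = 2 − 7 = -5
x=11: ŷ = 27 − 2·11 = 5; r = 8 − 5 = 3
SSE = 4 + 0 + 9 + 4 + 4 + 1 + 25 + 9 = 56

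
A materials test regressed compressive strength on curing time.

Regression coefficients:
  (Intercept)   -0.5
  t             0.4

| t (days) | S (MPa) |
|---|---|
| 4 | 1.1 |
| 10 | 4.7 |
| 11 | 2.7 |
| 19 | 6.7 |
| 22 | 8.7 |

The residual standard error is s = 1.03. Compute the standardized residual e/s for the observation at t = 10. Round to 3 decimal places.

1.165

ŷ = -0.5 + 0.4·10 = 3.5
e = 4.7 − 3.5 = 1.2
e/s = 1.2 / 1.03 = 1.165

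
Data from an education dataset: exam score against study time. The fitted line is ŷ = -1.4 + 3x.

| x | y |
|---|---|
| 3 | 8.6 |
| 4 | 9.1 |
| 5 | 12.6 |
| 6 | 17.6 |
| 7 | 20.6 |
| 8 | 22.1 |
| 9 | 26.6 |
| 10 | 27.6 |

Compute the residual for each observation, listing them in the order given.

1, -1.5, -1, 1, 1, -0.5, 1, -1

x=3: ŷ = -1.4 + 3·3 = 7.6; r = 8.6 − 7.6 = 1
x=4: ŷ = -1.4 + 3·4 = 10.6; r = 9.1 − 10.6 = -1.5
x=5: ŷ = -1.4 + 3·5 = 13.6; r = 12.6 − 13.6 = -1
x=6: ŷ = -1.4 + 3·6 = 16.6; r = 17.6 − 16.6 = 1
x=7: ŷ = -1.4 + 3·7 = 19.6; r = 20.6 − 19.6 = 1
x=8: ŷ = -1.4 + 3·8 = 22.6; r = 22.1 − 22.6 = -0.5
x=9: ŷ = -1.4 + 3·9 = 25.6; r = 26.6 − 25.6 = 1
x=10: ŷ = -1.4 + 3·10 = 28.6; r = 27.6 − 28.6 = -1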